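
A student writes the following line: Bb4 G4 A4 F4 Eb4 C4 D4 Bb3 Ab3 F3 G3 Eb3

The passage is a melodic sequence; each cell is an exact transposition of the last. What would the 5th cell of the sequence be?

Unit = 4 notes; the statements start on Bb4, Eb4, Ab3, moving down a 5th each time.
Carrying on: Db3 → Gb2.
From Gb2 the exact shape gives Gb2 Eb2 F2 Db2.

Gb2 Eb2 F2 Db2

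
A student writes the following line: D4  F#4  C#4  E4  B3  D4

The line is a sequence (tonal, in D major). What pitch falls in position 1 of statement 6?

F#3

With 2-note cells, note 1 of each statement runs D4, C#4, B3.
Each moves down a 2nd. Continuing: A3 → G3 → F#3.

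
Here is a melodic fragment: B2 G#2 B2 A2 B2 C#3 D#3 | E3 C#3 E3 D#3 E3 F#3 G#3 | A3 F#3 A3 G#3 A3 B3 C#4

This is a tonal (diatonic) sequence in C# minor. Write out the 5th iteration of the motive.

With a 7-note motive the entries are B2, E3, A3, each up a 4th from the previous.
Carrying on: D#4 → G#4.
From G#4 the diatonic shape gives G#4 E4 G#4 F#4 G#4 A4 B4.

G#4 E4 G#4 F#4 G#4 A4 B4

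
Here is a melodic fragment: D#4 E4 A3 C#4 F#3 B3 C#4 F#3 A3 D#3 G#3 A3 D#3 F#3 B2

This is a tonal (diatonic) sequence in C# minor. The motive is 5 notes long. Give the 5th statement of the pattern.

C#3 D#3 G#2 B2 E2

Taking 5-note groups, the heads are D#4, B3, G#3: the pattern moves down a 3rd.
Extending down a 3rd: E3 → C#3.
Statement 5 starts on C#3 and keeps the same diatonic contour: C#3 D#3 G#2 B2 E2.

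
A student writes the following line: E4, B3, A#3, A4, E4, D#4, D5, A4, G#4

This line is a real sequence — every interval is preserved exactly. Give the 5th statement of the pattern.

Taking 3-note groups, the heads are E4, A4, D5: the pattern moves up a 4th.
Carrying on: G5 → C6.
So cell 5 is C6 G5 F#5.

C6 G5 F#5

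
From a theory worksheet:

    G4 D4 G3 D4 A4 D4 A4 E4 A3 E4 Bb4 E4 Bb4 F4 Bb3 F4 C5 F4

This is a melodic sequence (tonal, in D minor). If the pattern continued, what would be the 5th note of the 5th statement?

E5

With 6-note cells, note 5 of each statement runs A4, Bb4, C5.
Extending up a 2nd: D5 → E5.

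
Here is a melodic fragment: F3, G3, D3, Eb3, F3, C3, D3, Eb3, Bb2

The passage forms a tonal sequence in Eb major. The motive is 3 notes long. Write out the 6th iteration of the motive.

With a 3-note motive the entries are F3, Eb3, D3, each down a 2nd from the previous.
Carrying on: C3 → Bb2 → Ab2.
So cell 6 is Ab2 Bb2 F2.

Ab2 Bb2 F2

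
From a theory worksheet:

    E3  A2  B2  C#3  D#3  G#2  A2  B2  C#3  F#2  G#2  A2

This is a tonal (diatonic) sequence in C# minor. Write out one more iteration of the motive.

B2 E2 F#2 G#2

With a 4-note motive the entries are E3, D#3, C#3, each down a 2nd from the previous.
So cell 4 is B2 E2 F#2 G#2.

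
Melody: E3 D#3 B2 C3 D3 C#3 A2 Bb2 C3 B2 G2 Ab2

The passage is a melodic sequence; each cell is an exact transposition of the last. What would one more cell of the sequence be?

With a 4-note motive the entries are E3, D3, C3, each down a 2nd from the previous.
From Bb2 the exact shape gives Bb2 A2 F2 Gb2.

Bb2 A2 F2 Gb2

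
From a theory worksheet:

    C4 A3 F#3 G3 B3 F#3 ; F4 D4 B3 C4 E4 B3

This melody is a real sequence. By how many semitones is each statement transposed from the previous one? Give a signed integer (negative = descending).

5

Taking 6-note groups, the heads are C4, F4: the pattern moves up a 4th.
Counting half-steps from C4 to F4: 5.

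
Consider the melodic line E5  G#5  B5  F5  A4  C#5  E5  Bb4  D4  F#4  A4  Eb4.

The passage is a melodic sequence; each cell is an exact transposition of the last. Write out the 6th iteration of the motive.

F2 A2 C3 Gb2

The 4-note cells begin on E5, A4, D4 — each down a 5th from the last.
Carrying on: G3 → C3 → F2.
Statement 6 starts on F2 and keeps the same exact contour: F2 A2 C3 Gb2.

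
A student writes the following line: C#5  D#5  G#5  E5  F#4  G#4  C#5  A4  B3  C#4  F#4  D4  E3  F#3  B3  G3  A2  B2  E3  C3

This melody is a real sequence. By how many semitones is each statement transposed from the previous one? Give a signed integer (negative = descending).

-7

Taking 4-note groups, the heads are C#5, F#4, B3, E3, A2: the pattern moves down a 5th.
C#5 to F#4 spans -7 semitones.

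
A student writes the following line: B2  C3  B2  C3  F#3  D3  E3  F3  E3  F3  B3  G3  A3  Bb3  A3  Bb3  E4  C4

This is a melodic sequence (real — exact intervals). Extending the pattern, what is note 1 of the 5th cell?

With 6-note cells, note 1 of each statement runs B2, E3, A3.
Carrying that up a 4th forward: D4 → G4.

G4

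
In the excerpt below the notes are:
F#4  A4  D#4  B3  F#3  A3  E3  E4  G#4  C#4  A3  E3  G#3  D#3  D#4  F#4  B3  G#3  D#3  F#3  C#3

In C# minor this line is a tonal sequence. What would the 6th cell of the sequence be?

Unit = 7 notes; the statements start on F#4, E4, D#4, moving down a 2nd each time.
Extending down a 2nd: C#4 → B3 → A3.
From A3 the diatonic shape gives A3 C#4 F#3 D#3 A2 C#3 G#2.

A3 C#4 F#3 D#3 A2 C#3 G#2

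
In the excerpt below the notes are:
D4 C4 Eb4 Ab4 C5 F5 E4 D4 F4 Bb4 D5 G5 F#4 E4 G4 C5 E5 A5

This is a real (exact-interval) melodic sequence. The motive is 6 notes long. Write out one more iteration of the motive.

With a 6-note motive the entries are D4, E4, F#4, each up a 2nd from the previous.
So cell 4 is G#4 F#4 A4 D5 F#5 B5.

G#4 F#4 A4 D5 F#5 B5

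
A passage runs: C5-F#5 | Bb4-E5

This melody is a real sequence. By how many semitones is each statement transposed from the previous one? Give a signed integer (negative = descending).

The 2-note cells begin on C5, Bb4 — each down a 2nd from the last.
C5→Bb4 is 70 − 72 = -2 semitones.

-2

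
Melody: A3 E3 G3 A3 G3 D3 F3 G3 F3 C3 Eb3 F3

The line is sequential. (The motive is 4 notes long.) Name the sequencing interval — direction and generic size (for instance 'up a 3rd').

Unit = 4 notes; the statements start on A3, G3, F3, moving down a 2nd each time.
From A3 to G3: down a 2nd.

down a 2nd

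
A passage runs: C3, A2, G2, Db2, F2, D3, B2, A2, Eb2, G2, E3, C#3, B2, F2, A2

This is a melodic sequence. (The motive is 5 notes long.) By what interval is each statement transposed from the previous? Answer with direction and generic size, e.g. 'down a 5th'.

The 5-note cells begin on C3, D3, E3 — each up a 2nd from the last.
C3 to D3 is up a 2nd.

up a 2nd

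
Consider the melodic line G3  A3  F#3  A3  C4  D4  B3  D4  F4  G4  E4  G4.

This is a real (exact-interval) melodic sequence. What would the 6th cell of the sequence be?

The 4-note cells begin on G3, C4, F4 — each up a 4th from the last.
Continuing the starts: Bb4 → Eb5 → Ab5.
From Ab5 the exact shape gives Ab5 Bb5 G5 Bb5.

Ab5 Bb5 G5 Bb5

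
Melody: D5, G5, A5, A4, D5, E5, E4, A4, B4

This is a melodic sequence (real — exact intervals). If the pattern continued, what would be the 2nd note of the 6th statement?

F#3

With 3-note cells, note 2 of each statement runs G5, D5, A4.
Extending down a 4th: E4 → B3 → F#3.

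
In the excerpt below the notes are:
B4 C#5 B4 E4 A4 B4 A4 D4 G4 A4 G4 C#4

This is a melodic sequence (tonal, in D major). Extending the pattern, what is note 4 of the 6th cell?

Grouping in 4s, the 4th note of each cell is E4, D4, C#4.
Carrying that down a 2nd forward: B3 → A3 → G3.

G3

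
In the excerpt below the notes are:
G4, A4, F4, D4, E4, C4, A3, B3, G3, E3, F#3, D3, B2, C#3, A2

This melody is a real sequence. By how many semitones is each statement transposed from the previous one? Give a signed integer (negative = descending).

-5

The 3-note cells begin on G4, D4, A3, E3, B2 — each down a 4th from the last.
G4 to D4 spans -5 semitones.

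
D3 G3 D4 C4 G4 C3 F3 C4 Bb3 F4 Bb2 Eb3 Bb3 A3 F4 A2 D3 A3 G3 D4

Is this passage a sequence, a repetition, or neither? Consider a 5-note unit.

Note 5 of cell 3 is F4; if this were a sequence it would be Eb4. No unit length gives a consistent transposition pattern.

neither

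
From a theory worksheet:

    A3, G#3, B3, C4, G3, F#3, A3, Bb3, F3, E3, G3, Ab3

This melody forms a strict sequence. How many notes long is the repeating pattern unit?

Try groups of 4 (3 cells in 12 notes):
A3 G#3 B3 C4 | G3 F#3 A3 Bb3 | F3 E3 G3 Ab3
Each cell is the previous one down a 2nd — so the unit is 4 notes.

4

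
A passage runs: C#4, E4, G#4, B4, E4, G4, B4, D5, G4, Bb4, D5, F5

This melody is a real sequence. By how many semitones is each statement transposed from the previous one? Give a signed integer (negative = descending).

3

With a 4-note motive the entries are C#4, E4, G4, each up a 3rd from the previous.
Counting half-steps from C#4 to E4: 3.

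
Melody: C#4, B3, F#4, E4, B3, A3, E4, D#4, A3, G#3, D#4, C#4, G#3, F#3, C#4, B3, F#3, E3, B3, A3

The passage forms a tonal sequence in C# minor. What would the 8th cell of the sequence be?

With a 4-note motive the entries are C#4, B3, A3, G#3, F#3, each down a 2nd from the previous.
Continuing the starts: E3 → D#3 → C#3.
So cell 8 is C#3 B2 F#3 E3.

C#3 B2 F#3 E3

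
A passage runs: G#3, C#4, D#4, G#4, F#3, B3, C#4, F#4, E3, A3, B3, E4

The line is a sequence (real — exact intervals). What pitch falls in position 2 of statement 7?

Db3

The unit is 4 notes. Position-2 pitches of the 3 shown cells: C#4, B3, A3.
Each moves down a 2nd. Continuing: G3 → F3 → Eb3 → Db3.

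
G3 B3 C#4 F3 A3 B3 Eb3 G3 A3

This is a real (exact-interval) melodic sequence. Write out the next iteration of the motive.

Db3 F3 G3

With a 3-note motive the entries are G3, F3, Eb3, each down a 2nd from the previous.
Statement 4 starts on Db3 and keeps the same exact contour: Db3 F3 G3.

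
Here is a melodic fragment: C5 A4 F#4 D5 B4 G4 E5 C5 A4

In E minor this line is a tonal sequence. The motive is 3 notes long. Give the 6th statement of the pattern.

With a 3-note motive the entries are C5, D5, E5, each up a 2nd from the previous.
Extending up a 2nd: F#5 → G5 → A5.
Statement 6 starts on A5 and keeps the same diatonic contour: A5 F#5 D5.

A5 F#5 D5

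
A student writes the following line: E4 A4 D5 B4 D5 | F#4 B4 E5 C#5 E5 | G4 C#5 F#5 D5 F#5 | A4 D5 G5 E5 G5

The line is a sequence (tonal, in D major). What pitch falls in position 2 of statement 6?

F#5

The unit is 5 notes. Position-2 pitches of the 4 shown cells: A4, B4, C#5, D5.
Each moves up a 2nd. Continuing: E5 → F#5.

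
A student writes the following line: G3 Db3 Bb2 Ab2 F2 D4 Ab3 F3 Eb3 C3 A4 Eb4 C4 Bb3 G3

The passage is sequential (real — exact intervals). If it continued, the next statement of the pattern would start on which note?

Taking 5-note groups, the heads are G3, D4, A4: the pattern moves up a 5th.
One more step up a 5th gives E5.

E5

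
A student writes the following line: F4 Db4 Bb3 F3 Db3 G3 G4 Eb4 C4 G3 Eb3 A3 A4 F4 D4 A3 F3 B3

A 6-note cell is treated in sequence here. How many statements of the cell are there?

18 notes in groups of 6 gives 18/6 = 3 statements.
Starts: F4, G4, A4 — each up a 2nd.

3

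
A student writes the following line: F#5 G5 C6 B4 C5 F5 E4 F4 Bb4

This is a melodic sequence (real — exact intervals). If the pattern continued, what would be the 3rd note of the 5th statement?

Ab3

The unit is 3 notes. Position-3 pitches of the 3 shown cells: C6, F5, Bb4.
Each moves down a 5th. Continuing: Eb4 → Ab3.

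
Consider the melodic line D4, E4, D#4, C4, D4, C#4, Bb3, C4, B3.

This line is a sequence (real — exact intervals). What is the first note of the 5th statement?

Gb3

Unit = 3 notes; the statements start on D4, C4, Bb3, moving down a 2nd each time.
Continuing: Ab3 → Gb3. Statement 5 starts on Gb3.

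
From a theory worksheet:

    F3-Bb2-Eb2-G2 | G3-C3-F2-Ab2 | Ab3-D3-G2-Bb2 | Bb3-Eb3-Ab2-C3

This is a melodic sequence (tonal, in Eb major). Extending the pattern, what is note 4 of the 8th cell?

With 4-note cells, note 4 of each statement runs G2, Ab2, Bb2, C3.
Extending up a 2nd: D3 → Eb3 → F3 → G3.

G3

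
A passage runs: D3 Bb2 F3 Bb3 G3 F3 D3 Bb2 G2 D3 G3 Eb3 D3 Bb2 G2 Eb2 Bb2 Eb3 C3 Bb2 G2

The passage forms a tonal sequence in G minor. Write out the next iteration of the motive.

Eb2 C2 G2 C3 A2 G2 Eb2

Taking 7-note groups, the heads are D3, Bb2, G2: the pattern moves down a 3rd.
Statement 4 starts on Eb2 and keeps the same diatonic contour: Eb2 C2 G2 C3 A2 G2 Eb2.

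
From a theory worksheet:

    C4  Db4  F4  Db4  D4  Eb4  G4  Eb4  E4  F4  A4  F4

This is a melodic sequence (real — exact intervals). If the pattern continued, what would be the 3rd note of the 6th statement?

The unit is 4 notes. Position-3 pitches of the 3 shown cells: F4, G4, A4.
Carrying that up a 2nd forward: B4 → C#5 → D#5.

D#5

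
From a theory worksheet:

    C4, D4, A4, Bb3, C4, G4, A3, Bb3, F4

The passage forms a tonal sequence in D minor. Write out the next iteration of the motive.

With a 3-note motive the entries are C4, Bb3, A3, each down a 2nd from the previous.
So cell 4 is G3 A3 E4.

G3 A3 E4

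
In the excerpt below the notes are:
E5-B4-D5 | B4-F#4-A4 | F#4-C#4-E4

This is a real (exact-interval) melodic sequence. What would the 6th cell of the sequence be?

D#3 A#2 C#3

Taking 3-note groups, the heads are E5, B4, F#4: the pattern moves down a 4th.
Carrying on: C#4 → G#3 → D#3.
So cell 6 is D#3 A#2 C#3.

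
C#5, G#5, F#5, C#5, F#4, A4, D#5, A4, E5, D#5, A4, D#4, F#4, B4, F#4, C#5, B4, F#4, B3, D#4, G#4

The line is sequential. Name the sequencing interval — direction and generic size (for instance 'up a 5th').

Taking 7-note groups, the heads are C#5, A4, F#4: the pattern moves down a 3rd.
C#5 to A4 is down a 3rd.

down a 3rd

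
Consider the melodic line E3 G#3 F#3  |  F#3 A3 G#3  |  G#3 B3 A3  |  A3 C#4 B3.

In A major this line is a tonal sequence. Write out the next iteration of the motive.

B3 D4 C#4

Taking 3-note groups, the heads are E3, F#3, G#3, A3: the pattern moves up a 2nd.
So cell 5 is B3 D4 C#4.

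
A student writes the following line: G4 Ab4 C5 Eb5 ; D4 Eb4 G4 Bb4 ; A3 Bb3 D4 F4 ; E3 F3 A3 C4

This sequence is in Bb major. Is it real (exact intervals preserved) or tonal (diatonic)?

Each cell has the same semitone pattern (1, 4, 3) — intervals are preserved exactly.
And Ab4 lies outside Bb major, so the sequence is real rather than tonal.

real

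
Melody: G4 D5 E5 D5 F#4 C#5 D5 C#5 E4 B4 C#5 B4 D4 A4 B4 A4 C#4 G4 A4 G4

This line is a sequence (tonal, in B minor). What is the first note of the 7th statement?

With a 4-note motive the entries are G4, F#4, E4, D4, C#4, each down a 2nd from the previous.
Continuing: B3 → A3. Statement 7 starts on A3.

A3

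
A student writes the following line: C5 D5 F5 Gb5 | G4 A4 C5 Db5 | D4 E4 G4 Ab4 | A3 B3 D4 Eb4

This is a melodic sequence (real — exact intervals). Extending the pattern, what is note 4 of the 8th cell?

G2

The unit is 4 notes. Position-4 pitches of the 4 shown cells: Gb5, Db5, Ab4, Eb4.
Carrying that down a 4th forward: Bb3 → F3 → C3 → G2.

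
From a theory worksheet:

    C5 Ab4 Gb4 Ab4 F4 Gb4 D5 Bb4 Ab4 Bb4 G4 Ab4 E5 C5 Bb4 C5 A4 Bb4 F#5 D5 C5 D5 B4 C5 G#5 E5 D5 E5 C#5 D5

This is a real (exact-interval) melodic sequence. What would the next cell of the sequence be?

With a 6-note motive the entries are C5, D5, E5, F#5, G#5, each up a 2nd from the previous.
So cell 6 is A#5 F#5 E5 F#5 D#5 E5.

A#5 F#5 E5 F#5 D#5 E5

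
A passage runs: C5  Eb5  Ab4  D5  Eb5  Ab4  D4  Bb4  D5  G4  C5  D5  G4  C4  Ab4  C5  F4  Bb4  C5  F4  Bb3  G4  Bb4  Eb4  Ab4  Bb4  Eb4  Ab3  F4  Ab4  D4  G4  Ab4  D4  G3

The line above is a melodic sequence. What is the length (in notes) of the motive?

35 notes total. Splitting into 5 groups of 7:
C5 Eb5 Ab4 D5 Eb5 Ab4 D4 | Bb4 D5 G4 C5 D5 G4 C4 | Ab4 C5 F4 Bb4 C5 F4 Bb3 | G4 Bb4 Eb4 Ab4 Bb4 Eb4 Ab3 | F4 Ab4 D4 G4 Ab4 D4 G3
That's a consistent down a 2nd shift per cell, and no other grouping gives one.

7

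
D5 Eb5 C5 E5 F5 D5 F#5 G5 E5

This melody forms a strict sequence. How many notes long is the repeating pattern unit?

3

There are 9 notes; a 3-note unit gives 3 cells:
D5 Eb5 C5 | E5 F5 D5 | F#5 G5 E5
Each cell is the previous one up a 2nd — so the unit is 3 notes.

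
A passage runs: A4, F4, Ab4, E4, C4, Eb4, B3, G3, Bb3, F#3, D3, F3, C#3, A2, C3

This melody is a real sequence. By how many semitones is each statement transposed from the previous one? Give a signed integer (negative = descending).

Taking 3-note groups, the heads are A4, E4, B3, F#3, C#3: the pattern moves down a 4th.
A4→E4 is 64 − 69 = -5 semitones.

-5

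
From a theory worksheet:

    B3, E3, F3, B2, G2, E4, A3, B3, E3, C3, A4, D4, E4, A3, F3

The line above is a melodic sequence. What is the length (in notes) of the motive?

5

There are 15 notes; a 5-note unit gives 3 cells:
B3 E3 F3 B2 G2 | E4 A3 B3 E3 C3 | A4 D4 E4 A3 F3
Each cell is the previous one up a 4th — so the unit is 5 notes.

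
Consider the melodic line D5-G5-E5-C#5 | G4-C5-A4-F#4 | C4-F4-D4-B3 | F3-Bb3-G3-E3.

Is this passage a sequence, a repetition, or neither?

sequence

Each 4-note cell is the previous one transposed down a 5th.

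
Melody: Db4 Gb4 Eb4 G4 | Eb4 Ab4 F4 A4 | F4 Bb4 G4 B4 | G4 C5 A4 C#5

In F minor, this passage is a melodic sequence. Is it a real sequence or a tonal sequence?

real

Each cell has the same semitone pattern (5, -3, 4) — intervals are preserved exactly.
And Gb4 lies outside F minor, so the sequence is real rather than tonal.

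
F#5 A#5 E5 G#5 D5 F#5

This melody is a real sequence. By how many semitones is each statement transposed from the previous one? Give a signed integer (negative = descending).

The 2-note cells begin on F#5, E5, D5 — each down a 2nd from the last.
Counting half-steps from F#5 to E5: -2.

-2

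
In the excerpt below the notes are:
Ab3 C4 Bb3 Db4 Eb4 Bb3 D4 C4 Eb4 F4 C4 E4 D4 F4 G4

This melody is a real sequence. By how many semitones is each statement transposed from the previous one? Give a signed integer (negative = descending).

The 5-note cells begin on Ab3, Bb3, C4 — each up a 2nd from the last.
Counting half-steps from Ab3 to Bb3: 2.

2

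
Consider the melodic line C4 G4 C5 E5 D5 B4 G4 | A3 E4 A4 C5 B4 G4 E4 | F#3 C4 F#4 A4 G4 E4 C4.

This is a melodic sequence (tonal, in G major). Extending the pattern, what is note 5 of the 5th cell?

C4

The unit is 7 notes. Position-5 pitches of the 3 shown cells: D5, B4, G4.
Carrying that down a 3rd forward: E4 → C4.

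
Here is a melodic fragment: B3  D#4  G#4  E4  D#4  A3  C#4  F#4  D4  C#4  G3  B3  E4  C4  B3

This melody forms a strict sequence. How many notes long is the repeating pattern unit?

There are 15 notes; a 5-note unit gives 3 cells:
B3 D#4 G#4 E4 D#4 | A3 C#4 F#4 D4 C#4 | G3 B3 E4 C4 B3
That's a consistent down a 2nd shift per cell, and no other grouping gives one.

5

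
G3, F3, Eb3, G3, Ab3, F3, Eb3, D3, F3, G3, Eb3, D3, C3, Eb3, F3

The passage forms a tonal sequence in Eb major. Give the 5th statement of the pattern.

C3 Bb2 Ab2 C3 D3

Unit = 5 notes; the statements start on G3, F3, Eb3, moving down a 2nd each time.
Extending down a 2nd: D3 → C3.
So cell 5 is C3 Bb2 Ab2 C3 D3.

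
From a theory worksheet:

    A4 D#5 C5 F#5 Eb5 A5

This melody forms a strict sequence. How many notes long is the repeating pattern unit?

2

Try groups of 2 (3 cells in 6 notes):
A4 D#5 | C5 F#5 | Eb5 A5
That's a consistent up a 3rd shift per cell, and no other grouping gives one.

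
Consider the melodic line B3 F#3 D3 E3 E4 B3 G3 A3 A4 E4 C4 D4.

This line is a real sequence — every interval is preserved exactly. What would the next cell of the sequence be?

D5 A4 F4 G4

The 4-note cells begin on B3, E4, A4 — each up a 4th from the last.
Statement 4 starts on D5 and keeps the same exact contour: D5 A4 F4 G4.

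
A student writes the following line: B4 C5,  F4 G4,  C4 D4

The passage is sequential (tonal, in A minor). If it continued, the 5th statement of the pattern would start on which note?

D3

The 2-note cells begin on B4, F4, C4 — each down a 4th from the last.
Continuing: G3 → D3. Statement 5 starts on D3.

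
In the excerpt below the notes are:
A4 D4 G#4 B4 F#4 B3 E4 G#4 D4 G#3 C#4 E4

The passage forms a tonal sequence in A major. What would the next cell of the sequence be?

With a 4-note motive the entries are A4, F#4, D4, each down a 3rd from the previous.
From B3 the diatonic shape gives B3 E3 A3 C#4.

B3 E3 A3 C#4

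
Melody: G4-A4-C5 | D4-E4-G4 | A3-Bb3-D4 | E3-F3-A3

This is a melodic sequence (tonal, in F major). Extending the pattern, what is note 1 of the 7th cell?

C2

With 3-note cells, note 1 of each statement runs G4, D4, A3, E3.
Extending down a 4th: Bb2 → F2 → C2.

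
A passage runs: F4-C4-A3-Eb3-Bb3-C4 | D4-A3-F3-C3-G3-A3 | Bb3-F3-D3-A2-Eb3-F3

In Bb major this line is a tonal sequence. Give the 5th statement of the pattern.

Taking 6-note groups, the heads are F4, D4, Bb3: the pattern moves down a 3rd.
Extending down a 3rd: G3 → Eb3.
Statement 5 starts on Eb3 and keeps the same diatonic contour: Eb3 Bb2 G2 D2 A2 Bb2.

Eb3 Bb2 G2 D2 A2 Bb2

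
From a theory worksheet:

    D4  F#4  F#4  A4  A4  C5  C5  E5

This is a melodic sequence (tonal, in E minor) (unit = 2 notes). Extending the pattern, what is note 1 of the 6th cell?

G5

The unit is 2 notes. Position-1 pitches of the 4 shown cells: D4, F#4, A4, C5.
Carrying that up a 3rd forward: E5 → G5.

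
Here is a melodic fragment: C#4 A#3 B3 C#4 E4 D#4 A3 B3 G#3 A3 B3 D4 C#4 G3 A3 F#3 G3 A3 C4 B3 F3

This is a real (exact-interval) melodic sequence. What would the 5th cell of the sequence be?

Unit = 7 notes; the statements start on C#4, B3, A3, moving down a 2nd each time.
Carrying on: G3 → F3.
From F3 the exact shape gives F3 D3 Eb3 F3 Ab3 G3 Db3.

F3 D3 Eb3 F3 Ab3 G3 Db3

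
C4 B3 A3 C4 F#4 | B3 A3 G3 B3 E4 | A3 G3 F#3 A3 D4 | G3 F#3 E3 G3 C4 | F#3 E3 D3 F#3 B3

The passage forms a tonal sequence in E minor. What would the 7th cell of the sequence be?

D3 C3 B2 D3 G3

The 5-note cells begin on C4, B3, A3, G3, F#3 — each down a 2nd from the last.
Extending down a 2nd: E3 → D3.
Statement 7 starts on D3 and keeps the same diatonic contour: D3 C3 B2 D3 G3.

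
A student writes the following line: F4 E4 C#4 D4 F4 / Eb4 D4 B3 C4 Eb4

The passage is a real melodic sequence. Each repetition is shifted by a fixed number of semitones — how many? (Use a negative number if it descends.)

Taking 5-note groups, the heads are F4, Eb4: the pattern moves down a 2nd.
F4 to Eb4 spans -2 semitones.

-2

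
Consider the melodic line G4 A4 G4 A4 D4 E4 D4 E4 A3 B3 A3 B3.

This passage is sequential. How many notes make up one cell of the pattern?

There are 12 notes; a 4-note unit gives 3 cells:
G4 A4 G4 A4 | D4 E4 D4 E4 | A3 B3 A3 B3
That's a consistent down a 4th shift per cell, and no other grouping gives one.

4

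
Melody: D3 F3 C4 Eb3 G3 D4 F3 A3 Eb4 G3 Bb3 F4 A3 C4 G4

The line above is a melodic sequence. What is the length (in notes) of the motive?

3

Try groups of 3 (5 cells in 15 notes):
D3 F3 C4 | Eb3 G3 D4 | F3 A3 Eb4 | G3 Bb3 F4 | A3 C4 G4
That's a consistent up a 2nd shift per cell, and no other grouping gives one.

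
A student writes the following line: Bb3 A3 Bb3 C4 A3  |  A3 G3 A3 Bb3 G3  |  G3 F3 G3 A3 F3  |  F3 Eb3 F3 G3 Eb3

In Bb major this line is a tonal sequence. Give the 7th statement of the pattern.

C3 Bb2 C3 D3 Bb2

The 5-note cells begin on Bb3, A3, G3, F3 — each down a 2nd from the last.
Continuing the starts: Eb3 → D3 → C3.
So cell 7 is C3 Bb2 C3 D3 Bb2.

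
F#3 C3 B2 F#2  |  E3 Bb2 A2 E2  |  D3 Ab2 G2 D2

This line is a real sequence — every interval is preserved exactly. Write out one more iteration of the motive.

Unit = 4 notes; the statements start on F#3, E3, D3, moving down a 2nd each time.
So cell 4 is C3 Gb2 F2 C2.

C3 Gb2 F2 C2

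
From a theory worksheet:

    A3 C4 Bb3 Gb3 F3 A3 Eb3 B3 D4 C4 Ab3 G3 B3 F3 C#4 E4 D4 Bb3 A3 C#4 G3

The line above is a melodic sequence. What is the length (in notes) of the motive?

Try groups of 7 (3 cells in 21 notes):
A3 C4 Bb3 Gb3 F3 A3 Eb3 | B3 D4 C4 Ab3 G3 B3 F3 | C#4 E4 D4 Bb3 A3 C#4 G3
That's a consistent up a 2nd shift per cell, and no other grouping gives one.

7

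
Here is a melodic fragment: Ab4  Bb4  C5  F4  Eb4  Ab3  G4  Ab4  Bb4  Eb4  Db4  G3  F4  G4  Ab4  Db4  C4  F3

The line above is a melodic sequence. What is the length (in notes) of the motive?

Try groups of 6 (3 cells in 18 notes):
Ab4 Bb4 C5 F4 Eb4 Ab3 | G4 Ab4 Bb4 Eb4 Db4 G3 | F4 G4 Ab4 Db4 C4 F3
That's a consistent down a 2nd shift per cell, and no other grouping gives one.

6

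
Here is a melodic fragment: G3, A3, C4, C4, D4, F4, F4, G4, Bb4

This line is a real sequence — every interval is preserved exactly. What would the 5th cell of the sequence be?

Eb5 F5 Ab5

The 3-note cells begin on G3, C4, F4 — each up a 4th from the last.
Continuing the starts: Bb4 → Eb5.
Statement 5 starts on Eb5 and keeps the same exact contour: Eb5 F5 Ab5.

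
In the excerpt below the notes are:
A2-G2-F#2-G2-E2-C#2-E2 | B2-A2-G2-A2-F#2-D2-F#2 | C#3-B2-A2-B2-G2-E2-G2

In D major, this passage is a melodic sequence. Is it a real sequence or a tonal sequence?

tonal

Every note is diatonic to D major.
Cell 1 has -1 semitones from note 2 to 3, but cell 2 has -2 — the interval quality changes while the contour stays the same, which is the hallmark of a tonal sequence.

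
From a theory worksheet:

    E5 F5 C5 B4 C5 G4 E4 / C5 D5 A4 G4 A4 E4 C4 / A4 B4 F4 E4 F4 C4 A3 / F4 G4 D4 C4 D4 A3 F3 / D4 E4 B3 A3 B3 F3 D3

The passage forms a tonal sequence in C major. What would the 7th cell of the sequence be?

Taking 7-note groups, the heads are E5, C5, A4, F4, D4: the pattern moves down a 3rd.
Carrying on: B3 → G3.
Statement 7 starts on G3 and keeps the same diatonic contour: G3 A3 E3 D3 E3 B2 G2.

G3 A3 E3 D3 E3 B2 G2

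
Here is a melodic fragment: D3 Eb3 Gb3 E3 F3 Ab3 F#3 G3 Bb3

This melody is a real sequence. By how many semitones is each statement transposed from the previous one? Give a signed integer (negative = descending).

2

Unit = 3 notes; the statements start on D3, E3, F#3, moving up a 2nd each time.
D3→E3 is 52 − 50 = 2 semitones.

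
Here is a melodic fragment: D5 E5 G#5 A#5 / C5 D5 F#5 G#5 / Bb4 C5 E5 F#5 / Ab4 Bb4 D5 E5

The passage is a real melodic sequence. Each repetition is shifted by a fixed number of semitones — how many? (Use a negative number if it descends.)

The 4-note cells begin on D5, C5, Bb4, Ab4 — each down a 2nd from the last.
Counting half-steps from D5 to C5: -2.

-2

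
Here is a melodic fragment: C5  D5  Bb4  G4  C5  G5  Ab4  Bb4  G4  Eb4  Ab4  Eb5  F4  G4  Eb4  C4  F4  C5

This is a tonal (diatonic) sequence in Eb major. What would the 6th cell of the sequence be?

With a 6-note motive the entries are C5, Ab4, F4, each down a 3rd from the previous.
Extending down a 3rd: D4 → Bb3 → G3.
So cell 6 is G3 Ab3 F3 D3 G3 D4.

G3 Ab3 F3 D3 G3 D4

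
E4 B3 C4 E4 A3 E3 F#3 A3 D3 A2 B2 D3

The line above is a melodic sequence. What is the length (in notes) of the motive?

4

There are 12 notes; a 4-note unit gives 3 cells:
E4 B3 C4 E4 | A3 E3 F#3 A3 | D3 A2 B2 D3
That's a consistent down a 5th shift per cell, and no other grouping gives one.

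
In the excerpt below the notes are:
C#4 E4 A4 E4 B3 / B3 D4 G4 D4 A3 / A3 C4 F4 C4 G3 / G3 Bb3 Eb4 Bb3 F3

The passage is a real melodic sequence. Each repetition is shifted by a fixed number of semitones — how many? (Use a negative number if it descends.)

With a 5-note motive the entries are C#4, B3, A3, G3, each down a 2nd from the previous.
C#4→B3 is 59 − 61 = -2 semitones.

-2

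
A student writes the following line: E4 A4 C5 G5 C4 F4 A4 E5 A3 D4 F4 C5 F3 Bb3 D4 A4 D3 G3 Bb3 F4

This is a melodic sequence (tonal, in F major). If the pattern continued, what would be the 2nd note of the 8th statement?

A2

With 4-note cells, note 2 of each statement runs A4, F4, D4, Bb3, G3.
Extending down a 3rd: E3 → C3 → A2.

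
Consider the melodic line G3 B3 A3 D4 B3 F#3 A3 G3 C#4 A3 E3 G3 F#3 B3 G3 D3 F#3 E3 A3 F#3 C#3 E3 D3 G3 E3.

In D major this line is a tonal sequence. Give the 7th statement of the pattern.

Unit = 5 notes; the statements start on G3, F#3, E3, D3, C#3, moving down a 2nd each time.
Continuing the starts: B2 → A2.
From A2 the diatonic shape gives A2 C#3 B2 E3 C#3.

A2 C#3 B2 E3 C#3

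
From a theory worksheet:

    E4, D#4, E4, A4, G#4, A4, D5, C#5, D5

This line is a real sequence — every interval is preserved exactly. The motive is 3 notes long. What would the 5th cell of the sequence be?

With a 3-note motive the entries are E4, A4, D5, each up a 4th from the previous.
Extending up a 4th: G5 → C6.
From C6 the exact shape gives C6 B5 C6.

C6 B5 C6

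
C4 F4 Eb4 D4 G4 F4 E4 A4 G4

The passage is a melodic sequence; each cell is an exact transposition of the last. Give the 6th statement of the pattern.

Taking 3-note groups, the heads are C4, D4, E4: the pattern moves up a 2nd.
Carrying on: F#4 → G#4 → A#4.
Statement 6 starts on A#4 and keeps the same exact contour: A#4 D#5 C#5.

A#4 D#5 C#5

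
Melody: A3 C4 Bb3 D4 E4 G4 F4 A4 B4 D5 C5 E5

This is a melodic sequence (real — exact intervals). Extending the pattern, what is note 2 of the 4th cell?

A5

With 4-note cells, note 2 of each statement runs C4, G4, D5.
From D5, up a 5th gives A5.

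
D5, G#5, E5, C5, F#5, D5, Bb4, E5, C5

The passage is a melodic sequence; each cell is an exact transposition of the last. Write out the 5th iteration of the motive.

Unit = 3 notes; the statements start on D5, C5, Bb4, moving down a 2nd each time.
Extending down a 2nd: Ab4 → Gb4.
From Gb4 the exact shape gives Gb4 C5 Ab4.

Gb4 C5 Ab4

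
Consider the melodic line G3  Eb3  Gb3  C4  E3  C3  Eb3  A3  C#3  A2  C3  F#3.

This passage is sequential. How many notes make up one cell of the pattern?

4

12 notes total. Splitting into 3 groups of 4:
G3 Eb3 Gb3 C4 | E3 C3 Eb3 A3 | C#3 A2 C3 F#3
That's a consistent down a 3rd shift per cell, and no other grouping gives one.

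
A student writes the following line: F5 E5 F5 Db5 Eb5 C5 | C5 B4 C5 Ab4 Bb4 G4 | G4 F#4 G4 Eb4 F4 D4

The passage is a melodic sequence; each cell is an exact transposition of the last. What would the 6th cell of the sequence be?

With a 6-note motive the entries are F5, C5, G4, each down a 4th from the previous.
Extending down a 4th: D4 → A3 → E3.
So cell 6 is E3 D#3 E3 C3 D3 B2.

E3 D#3 E3 C3 D3 B2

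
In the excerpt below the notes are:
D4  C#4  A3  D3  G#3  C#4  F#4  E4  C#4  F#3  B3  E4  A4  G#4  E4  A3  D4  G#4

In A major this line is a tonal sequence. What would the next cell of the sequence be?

Taking 6-note groups, the heads are D4, F#4, A4: the pattern moves up a 3rd.
So cell 4 is C#5 B4 G#4 C#4 F#4 B4.

C#5 B4 G#4 C#4 F#4 B4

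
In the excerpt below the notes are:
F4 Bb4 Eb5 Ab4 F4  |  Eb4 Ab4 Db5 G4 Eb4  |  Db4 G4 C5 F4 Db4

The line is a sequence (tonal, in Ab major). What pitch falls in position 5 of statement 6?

Ab3

With 5-note cells, note 5 of each statement runs F4, Eb4, Db4.
Carrying that down a 2nd forward: C4 → Bb3 → Ab3.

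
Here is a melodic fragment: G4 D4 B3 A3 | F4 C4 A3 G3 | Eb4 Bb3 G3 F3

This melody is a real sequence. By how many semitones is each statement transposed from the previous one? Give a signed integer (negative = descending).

-2

Taking 4-note groups, the heads are G4, F4, Eb4: the pattern moves down a 2nd.
G4 to F4 spans -2 semitones.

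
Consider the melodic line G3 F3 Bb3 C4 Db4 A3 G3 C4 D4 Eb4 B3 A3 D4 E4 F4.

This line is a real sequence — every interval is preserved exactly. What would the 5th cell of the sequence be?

D#4 C#4 F#4 G#4 A4

With a 5-note motive the entries are G3, A3, B3, each up a 2nd from the previous.
Continuing the starts: C#4 → D#4.
From D#4 the exact shape gives D#4 C#4 F#4 G#4 A4.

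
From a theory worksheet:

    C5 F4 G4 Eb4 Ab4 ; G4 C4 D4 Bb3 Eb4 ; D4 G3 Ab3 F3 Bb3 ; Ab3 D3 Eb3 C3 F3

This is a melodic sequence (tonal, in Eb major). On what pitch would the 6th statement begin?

Bb2

Unit = 5 notes; the statements start on C5, G4, D4, Ab3, moving down a 4th each time.
Continuing: Eb3 → Bb2. Statement 6 starts on Bb2.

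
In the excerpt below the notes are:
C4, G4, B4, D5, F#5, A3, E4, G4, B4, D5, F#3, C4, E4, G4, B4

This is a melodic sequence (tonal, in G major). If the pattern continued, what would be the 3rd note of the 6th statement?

F#3

With 5-note cells, note 3 of each statement runs B4, G4, E4.
Extending down a 3rd: C4 → A3 → F#3.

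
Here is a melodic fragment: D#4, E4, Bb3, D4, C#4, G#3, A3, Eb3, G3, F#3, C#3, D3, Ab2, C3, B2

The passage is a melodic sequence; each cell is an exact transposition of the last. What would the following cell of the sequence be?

F#2 G2 Db2 F2 E2

The 5-note cells begin on D#4, G#3, C#3 — each down a 5th from the last.
So cell 4 is F#2 G2 Db2 F2 E2.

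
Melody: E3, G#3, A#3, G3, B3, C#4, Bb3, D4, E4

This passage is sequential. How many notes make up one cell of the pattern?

3

9 notes total. Splitting into 3 groups of 3:
E3 G#3 A#3 | G3 B3 C#4 | Bb3 D4 E4
Every group is a transposition up a 3rd of the one before; no shorter unit works.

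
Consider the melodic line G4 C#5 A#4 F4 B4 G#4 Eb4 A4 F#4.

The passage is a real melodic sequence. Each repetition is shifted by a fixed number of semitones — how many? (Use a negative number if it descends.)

With a 3-note motive the entries are G4, F4, Eb4, each down a 2nd from the previous.
G4→F4 is 65 − 67 = -2 semitones.

-2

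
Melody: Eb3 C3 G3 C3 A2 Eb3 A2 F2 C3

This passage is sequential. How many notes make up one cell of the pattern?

Try groups of 3 (3 cells in 9 notes):
Eb3 C3 G3 | C3 A2 Eb3 | A2 F2 C3
Each cell is the previous one down a 3rd — so the unit is 3 notes.

3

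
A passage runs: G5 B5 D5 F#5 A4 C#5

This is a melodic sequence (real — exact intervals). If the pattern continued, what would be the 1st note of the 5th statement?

B3

The unit is 2 notes. Position-1 pitches of the 3 shown cells: G5, D5, A4.
Carrying that down a 4th forward: E4 → B3.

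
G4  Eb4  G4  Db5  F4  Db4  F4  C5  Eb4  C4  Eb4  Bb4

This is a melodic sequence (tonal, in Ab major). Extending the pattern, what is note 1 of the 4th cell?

The unit is 4 notes. Position-1 pitches of the 3 shown cells: G4, F4, Eb4.
Each moves down a 2nd; the next is Db4.

Db4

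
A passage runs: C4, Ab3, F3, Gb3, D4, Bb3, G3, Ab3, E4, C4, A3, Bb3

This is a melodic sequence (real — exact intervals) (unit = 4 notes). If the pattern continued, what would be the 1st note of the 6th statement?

A#4

With 4-note cells, note 1 of each statement runs C4, D4, E4.
Each moves up a 2nd. Continuing: F#4 → G#4 → A#4.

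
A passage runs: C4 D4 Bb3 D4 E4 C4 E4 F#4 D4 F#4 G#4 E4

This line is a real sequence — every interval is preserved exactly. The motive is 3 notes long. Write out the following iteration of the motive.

G#4 A#4 F#4

With a 3-note motive the entries are C4, D4, E4, F#4, each up a 2nd from the previous.
So cell 5 is G#4 A#4 F#4.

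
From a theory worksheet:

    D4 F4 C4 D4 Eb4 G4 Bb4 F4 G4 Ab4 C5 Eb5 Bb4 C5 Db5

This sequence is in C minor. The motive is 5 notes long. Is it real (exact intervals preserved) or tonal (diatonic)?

real

Each cell has the same semitone pattern (3, -5, 2, 1) — intervals are preserved exactly.
And Db5 lies outside C minor, so the sequence is real rather than tonal.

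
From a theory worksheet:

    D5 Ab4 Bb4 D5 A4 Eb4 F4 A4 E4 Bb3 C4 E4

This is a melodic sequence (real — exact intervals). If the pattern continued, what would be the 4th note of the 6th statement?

C#3

The unit is 4 notes. Position-4 pitches of the 3 shown cells: D5, A4, E4.
Carrying that down a 4th forward: B3 → F#3 → C#3.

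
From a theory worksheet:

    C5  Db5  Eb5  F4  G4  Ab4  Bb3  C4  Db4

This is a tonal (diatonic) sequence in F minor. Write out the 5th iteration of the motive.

Ab2 Bb2 C3

With a 3-note motive the entries are C5, F4, Bb3, each down a 5th from the previous.
Extending down a 5th: Eb3 → Ab2.
Statement 5 starts on Ab2 and keeps the same diatonic contour: Ab2 Bb2 C3.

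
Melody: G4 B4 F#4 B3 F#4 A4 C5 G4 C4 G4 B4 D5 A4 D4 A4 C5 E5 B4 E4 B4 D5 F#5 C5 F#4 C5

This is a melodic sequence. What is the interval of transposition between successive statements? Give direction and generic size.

Unit = 5 notes; the statements start on G4, A4, B4, C5, D5, moving up a 2nd each time.
G4 to A4 is up a 2nd.

up a 2nd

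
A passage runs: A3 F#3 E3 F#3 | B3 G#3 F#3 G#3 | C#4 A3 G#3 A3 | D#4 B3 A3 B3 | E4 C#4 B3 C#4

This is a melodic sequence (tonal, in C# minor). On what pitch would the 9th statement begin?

Taking 4-note groups, the heads are A3, B3, C#4, D#4, E4: the pattern moves up a 2nd.
Continuing: F#4 → G#4 → A4 → B4. Statement 9 starts on B4.

B4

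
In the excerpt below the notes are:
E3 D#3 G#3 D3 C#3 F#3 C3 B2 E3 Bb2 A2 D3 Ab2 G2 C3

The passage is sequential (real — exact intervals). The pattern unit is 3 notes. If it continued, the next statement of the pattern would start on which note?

Gb2

The 3-note cells begin on E3, D3, C3, Bb2, Ab2 — each down a 2nd from the last.
One more step down a 2nd gives Gb2.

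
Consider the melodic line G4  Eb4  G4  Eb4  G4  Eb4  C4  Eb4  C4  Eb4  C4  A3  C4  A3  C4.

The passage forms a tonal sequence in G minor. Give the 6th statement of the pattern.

D3 Bb2 D3 Bb2 D3

Unit = 5 notes; the statements start on G4, Eb4, C4, moving down a 3rd each time.
Continuing the starts: A3 → F3 → D3.
Statement 6 starts on D3 and keeps the same diatonic contour: D3 Bb2 D3 Bb2 D3.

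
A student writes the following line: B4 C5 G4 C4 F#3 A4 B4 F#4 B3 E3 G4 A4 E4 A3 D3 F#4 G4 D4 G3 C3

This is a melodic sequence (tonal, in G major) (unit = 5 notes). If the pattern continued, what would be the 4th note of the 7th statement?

With 5-note cells, note 4 of each statement runs C4, B3, A3, G3.
Each moves down a 2nd. Continuing: F#3 → E3 → D3.

D3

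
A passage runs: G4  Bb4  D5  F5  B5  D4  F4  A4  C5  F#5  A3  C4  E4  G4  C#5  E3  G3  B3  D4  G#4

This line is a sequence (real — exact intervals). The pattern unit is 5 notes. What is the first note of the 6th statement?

F#2

The 5-note cells begin on G4, D4, A3, E3 — each down a 4th from the last.
Continuing: B2 → F#2. Statement 6 starts on F#2.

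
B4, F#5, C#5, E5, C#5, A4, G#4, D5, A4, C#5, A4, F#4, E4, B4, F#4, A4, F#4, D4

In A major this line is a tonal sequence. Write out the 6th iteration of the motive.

Taking 6-note groups, the heads are B4, G#4, E4: the pattern moves down a 3rd.
Extending down a 3rd: C#4 → A3 → F#3.
So cell 6 is F#3 C#4 G#3 B3 G#3 E3.

F#3 C#4 G#3 B3 G#3 E3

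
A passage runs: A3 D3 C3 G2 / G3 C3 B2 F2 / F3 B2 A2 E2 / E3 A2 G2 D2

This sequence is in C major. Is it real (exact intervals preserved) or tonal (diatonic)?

Every note is diatonic to C major.
Cell 1 has -2 semitones from note 2 to 3, but cell 2 has -1 — the interval quality changes while the contour stays the same, which is the hallmark of a tonal sequence.

tonal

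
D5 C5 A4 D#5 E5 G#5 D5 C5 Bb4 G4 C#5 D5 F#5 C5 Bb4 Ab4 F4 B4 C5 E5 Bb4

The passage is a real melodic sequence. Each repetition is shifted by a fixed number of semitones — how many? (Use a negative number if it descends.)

-2

Taking 7-note groups, the heads are D5, C5, Bb4: the pattern moves down a 2nd.
Counting half-steps from D5 to C5: -2.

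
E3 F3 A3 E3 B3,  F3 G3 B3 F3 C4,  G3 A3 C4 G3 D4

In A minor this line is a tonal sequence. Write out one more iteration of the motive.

The 5-note cells begin on E3, F3, G3 — each up a 2nd from the last.
So cell 4 is A3 B3 D4 A3 E4.

A3 B3 D4 A3 E4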